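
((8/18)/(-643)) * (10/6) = -20/17361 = -0.00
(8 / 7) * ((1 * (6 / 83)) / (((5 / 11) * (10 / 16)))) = 4224 / 14525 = 0.29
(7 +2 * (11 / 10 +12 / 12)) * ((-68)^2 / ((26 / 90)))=2330496 / 13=179268.92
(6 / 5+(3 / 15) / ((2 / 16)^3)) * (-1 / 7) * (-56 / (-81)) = -10.23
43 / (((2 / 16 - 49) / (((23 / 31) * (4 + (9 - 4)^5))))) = -1076376 / 527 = -2042.46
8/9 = 0.89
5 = 5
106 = 106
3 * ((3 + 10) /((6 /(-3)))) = -39 /2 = -19.50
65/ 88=0.74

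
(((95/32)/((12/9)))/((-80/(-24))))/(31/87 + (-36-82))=-14877/2620160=-0.01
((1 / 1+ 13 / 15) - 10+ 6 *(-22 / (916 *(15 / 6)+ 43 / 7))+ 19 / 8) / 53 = -0.11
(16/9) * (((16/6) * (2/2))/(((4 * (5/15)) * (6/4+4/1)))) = 64/99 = 0.65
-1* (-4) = 4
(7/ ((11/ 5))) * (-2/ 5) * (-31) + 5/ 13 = 5697/ 143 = 39.84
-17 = -17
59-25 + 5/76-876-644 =-112931/76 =-1485.93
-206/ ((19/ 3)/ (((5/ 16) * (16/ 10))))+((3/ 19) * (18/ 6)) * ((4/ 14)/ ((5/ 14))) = -1509/ 95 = -15.88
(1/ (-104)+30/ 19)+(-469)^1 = -923643/ 1976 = -467.43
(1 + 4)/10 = 1/2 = 0.50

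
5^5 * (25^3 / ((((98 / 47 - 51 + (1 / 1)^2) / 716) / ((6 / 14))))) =-1232373046875 / 3941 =-312705670.36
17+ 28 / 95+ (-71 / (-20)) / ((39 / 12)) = 22708 / 1235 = 18.39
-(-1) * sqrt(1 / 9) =1 / 3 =0.33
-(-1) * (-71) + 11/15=-1054/15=-70.27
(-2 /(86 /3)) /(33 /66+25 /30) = -9 /172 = -0.05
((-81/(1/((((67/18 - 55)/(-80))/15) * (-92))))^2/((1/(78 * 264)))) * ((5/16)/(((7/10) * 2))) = 5220115718103/11200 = 466081760.54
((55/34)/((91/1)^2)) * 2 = 55/140777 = 0.00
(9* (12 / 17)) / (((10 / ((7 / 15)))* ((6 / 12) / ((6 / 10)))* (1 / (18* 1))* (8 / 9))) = 15309 / 2125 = 7.20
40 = 40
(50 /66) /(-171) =-25 /5643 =-0.00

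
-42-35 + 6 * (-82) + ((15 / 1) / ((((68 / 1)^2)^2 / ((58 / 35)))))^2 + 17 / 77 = -35038362176753613509 / 61602746543292416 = -568.78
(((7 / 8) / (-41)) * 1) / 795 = -7 / 260760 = -0.00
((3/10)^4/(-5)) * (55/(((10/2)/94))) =-41877/25000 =-1.68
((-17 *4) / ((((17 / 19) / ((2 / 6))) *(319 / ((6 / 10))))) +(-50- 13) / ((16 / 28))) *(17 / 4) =-11962883 / 25520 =-468.77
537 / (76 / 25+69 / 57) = 85025 / 673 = 126.34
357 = 357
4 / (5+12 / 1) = 4 / 17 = 0.24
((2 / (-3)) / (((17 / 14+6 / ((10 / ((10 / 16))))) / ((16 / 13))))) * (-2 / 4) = 896 / 3471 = 0.26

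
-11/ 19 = -0.58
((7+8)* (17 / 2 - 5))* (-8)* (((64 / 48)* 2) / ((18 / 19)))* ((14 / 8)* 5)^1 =-93100 / 9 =-10344.44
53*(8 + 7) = 795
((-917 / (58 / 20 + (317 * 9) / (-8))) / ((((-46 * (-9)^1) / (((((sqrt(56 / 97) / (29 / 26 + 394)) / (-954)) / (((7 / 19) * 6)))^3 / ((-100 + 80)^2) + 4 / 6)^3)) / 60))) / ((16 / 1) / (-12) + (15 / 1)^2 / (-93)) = -38018070037044521933503445655067615766823971169729157603469 / 1281598033358233869040575089263874193226518113110628181780975 + 5156124978760579457499191344601354838617166637684888497908748894587 * sqrt(1358) / 750865478472803616078789443401032736183521453684379520164521250881905468146120959163530000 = -0.03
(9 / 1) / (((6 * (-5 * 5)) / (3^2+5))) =-0.84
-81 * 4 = -324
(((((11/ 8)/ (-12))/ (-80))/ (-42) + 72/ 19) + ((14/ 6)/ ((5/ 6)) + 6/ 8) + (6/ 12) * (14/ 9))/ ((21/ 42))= 16582501/ 1021440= 16.23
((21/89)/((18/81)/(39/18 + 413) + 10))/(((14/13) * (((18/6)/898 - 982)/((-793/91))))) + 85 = 3489896444973893/41057511323906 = 85.00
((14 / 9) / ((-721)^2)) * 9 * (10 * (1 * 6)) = 120 / 74263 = 0.00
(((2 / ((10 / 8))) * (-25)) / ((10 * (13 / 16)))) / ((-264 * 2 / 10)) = 40 / 429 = 0.09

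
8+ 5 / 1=13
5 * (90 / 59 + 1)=12.63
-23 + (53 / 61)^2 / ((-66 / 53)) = -5797355 / 245586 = -23.61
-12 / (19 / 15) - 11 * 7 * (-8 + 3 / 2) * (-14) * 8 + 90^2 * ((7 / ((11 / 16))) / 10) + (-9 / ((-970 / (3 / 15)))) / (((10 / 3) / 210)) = -48470800897 / 1013650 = -47818.08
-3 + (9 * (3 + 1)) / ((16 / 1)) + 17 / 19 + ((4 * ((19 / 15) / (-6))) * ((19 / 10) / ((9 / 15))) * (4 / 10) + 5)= 209053 / 51300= 4.08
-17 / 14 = -1.21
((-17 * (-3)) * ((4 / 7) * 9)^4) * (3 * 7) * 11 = 8241381.13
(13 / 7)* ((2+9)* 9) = 1287 / 7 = 183.86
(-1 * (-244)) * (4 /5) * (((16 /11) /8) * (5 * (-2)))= -354.91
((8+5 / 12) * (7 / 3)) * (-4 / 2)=-707 / 18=-39.28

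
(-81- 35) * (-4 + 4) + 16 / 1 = 16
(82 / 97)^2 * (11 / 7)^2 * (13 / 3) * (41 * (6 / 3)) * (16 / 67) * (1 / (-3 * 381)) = -13876829824 / 105920942463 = -0.13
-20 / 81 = -0.25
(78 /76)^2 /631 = 1521 /911164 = 0.00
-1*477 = -477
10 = 10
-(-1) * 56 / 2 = 28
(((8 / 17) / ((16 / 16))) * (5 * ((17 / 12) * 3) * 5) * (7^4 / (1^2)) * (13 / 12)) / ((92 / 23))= 780325 / 24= 32513.54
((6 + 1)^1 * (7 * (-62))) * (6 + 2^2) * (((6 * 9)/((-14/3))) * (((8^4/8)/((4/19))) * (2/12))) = 142490880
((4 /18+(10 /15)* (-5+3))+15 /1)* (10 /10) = 125 /9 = 13.89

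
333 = 333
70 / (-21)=-10 / 3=-3.33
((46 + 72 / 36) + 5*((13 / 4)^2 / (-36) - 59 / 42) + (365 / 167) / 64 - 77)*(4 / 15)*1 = -12610613 / 1262520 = -9.99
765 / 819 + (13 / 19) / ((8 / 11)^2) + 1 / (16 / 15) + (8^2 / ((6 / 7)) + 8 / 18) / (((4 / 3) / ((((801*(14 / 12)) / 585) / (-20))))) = -33220693 / 24897600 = -1.33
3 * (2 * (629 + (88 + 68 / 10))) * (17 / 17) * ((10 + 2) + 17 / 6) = 322091 / 5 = 64418.20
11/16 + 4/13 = 207/208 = 1.00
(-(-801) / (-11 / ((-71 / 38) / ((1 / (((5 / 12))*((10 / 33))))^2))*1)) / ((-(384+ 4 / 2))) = -3949375 / 702831888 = -0.01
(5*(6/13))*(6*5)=900/13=69.23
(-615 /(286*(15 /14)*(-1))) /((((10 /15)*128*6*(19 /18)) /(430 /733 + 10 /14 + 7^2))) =47618343 /254919808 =0.19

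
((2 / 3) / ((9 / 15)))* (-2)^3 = -80 / 9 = -8.89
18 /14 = 9 /7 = 1.29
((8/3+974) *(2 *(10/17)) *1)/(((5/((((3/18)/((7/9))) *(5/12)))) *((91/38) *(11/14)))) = 556700/51051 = 10.90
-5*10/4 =-25/2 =-12.50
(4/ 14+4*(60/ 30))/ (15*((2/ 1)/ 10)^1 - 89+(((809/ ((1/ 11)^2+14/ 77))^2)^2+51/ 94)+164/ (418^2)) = 66643801698892/ 2639088982022702713267469965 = 0.00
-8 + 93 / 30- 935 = -9399 / 10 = -939.90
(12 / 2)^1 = 6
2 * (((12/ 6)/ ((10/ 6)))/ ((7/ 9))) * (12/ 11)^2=15552/ 4235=3.67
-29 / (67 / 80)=-2320 / 67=-34.63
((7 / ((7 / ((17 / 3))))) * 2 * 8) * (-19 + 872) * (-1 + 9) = 1856128 / 3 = 618709.33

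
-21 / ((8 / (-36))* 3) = 31.50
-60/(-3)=20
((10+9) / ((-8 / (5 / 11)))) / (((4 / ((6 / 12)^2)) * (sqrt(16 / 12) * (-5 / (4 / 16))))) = 19 * sqrt(3) / 11264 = 0.00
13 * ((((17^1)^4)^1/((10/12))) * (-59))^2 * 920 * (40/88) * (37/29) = 77367897419735411424/319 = 242532593792274017.00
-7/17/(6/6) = -7/17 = -0.41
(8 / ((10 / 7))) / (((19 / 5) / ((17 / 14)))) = 34 / 19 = 1.79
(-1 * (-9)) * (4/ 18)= 2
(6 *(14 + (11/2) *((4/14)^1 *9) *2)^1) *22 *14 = 78144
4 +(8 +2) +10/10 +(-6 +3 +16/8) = 14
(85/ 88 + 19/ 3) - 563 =-146705/ 264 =-555.70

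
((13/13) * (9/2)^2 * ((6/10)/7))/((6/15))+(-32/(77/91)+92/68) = -32.13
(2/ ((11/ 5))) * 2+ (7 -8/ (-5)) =573/ 55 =10.42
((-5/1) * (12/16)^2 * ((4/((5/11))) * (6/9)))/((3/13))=-71.50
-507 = -507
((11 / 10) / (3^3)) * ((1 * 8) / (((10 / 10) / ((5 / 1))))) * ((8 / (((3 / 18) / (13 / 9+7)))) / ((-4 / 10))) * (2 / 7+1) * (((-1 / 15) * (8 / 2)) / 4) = 26752 / 189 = 141.54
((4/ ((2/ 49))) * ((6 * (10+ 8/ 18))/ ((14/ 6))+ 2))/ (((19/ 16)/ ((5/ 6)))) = 113120/ 57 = 1984.56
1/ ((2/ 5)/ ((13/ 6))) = 65/ 12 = 5.42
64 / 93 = 0.69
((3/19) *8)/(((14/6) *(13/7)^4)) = 24696/542659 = 0.05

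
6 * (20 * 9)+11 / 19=1080.58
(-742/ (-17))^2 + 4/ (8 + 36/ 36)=1905.51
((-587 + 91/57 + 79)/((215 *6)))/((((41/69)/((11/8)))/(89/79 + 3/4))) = -866117417/508082496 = -1.70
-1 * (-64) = 64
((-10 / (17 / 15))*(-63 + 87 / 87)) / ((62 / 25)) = 3750 / 17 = 220.59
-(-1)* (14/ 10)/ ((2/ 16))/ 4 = 14/ 5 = 2.80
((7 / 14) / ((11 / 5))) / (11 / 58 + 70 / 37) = 5365 / 49137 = 0.11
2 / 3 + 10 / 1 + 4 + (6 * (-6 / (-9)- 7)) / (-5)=334 / 15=22.27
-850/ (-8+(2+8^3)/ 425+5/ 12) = 4335000/ 32507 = 133.36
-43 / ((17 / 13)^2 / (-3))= 21801 / 289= 75.44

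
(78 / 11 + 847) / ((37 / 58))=544910 / 407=1338.85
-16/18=-8/9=-0.89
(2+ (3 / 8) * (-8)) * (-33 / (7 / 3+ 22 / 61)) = 6039 / 493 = 12.25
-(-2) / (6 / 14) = 14 / 3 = 4.67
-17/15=-1.13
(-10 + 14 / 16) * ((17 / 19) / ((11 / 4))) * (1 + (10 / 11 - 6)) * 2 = 55845 / 2299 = 24.29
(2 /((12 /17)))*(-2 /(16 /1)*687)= -3893 /16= -243.31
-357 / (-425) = 21 / 25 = 0.84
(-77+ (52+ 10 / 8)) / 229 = -95 / 916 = -0.10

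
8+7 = 15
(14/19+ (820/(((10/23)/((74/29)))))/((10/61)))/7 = 80879368/19285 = 4193.90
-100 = -100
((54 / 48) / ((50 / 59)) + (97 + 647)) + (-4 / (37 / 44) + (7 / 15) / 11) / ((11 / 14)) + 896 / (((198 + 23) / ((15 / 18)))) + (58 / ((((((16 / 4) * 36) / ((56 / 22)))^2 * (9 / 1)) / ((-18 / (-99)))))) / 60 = 1767818952045761 / 2380240476900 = 742.71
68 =68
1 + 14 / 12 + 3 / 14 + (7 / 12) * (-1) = 151 / 84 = 1.80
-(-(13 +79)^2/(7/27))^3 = 11934885491453952/343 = 34795584523189.36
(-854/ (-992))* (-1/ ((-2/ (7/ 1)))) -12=-8915/ 992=-8.99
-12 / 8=-3 / 2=-1.50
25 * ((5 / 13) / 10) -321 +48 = -272.04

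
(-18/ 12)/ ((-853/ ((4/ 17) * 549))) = 3294/ 14501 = 0.23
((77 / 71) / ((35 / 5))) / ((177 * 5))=11 / 62835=0.00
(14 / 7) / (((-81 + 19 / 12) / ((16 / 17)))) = -384 / 16201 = -0.02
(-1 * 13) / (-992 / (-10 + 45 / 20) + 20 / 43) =-559 / 5524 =-0.10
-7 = -7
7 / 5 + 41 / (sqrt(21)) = 7 / 5 + 41*sqrt(21) / 21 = 10.35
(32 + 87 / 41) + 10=1809 / 41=44.12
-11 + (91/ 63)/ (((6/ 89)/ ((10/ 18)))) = 439/ 486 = 0.90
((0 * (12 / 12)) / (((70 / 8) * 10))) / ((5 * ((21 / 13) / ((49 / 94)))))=0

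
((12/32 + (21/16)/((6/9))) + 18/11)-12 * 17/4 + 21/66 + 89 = 14889/352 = 42.30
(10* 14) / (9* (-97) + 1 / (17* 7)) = -8330 / 51943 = -0.16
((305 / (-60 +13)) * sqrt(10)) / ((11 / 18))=-5490 * sqrt(10) / 517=-33.58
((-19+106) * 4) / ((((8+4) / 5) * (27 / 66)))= 3190 / 9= 354.44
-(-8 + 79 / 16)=49 / 16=3.06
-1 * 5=-5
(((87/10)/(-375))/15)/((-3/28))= 406/28125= 0.01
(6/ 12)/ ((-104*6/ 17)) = -17/ 1248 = -0.01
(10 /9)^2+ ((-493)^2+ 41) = 19690390 /81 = 243091.23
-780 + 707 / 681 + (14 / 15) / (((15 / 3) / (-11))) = -4432261 / 5675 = -781.02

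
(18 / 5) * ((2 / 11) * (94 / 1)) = 61.53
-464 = -464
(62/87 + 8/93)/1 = 718/899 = 0.80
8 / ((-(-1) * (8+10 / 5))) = 4 / 5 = 0.80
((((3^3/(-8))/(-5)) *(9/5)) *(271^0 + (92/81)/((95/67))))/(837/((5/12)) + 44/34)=706809/649260400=0.00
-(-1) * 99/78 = 33/26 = 1.27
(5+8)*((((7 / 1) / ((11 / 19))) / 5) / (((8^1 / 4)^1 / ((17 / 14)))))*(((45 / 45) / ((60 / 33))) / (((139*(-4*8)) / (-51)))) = 214149 / 1779200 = 0.12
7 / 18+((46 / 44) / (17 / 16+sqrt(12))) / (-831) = 2581625 / 6636366 - 256*sqrt(3) / 1106061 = 0.39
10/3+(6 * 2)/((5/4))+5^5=47069/15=3137.93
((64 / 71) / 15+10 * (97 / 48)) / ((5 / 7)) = 1208809 / 42600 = 28.38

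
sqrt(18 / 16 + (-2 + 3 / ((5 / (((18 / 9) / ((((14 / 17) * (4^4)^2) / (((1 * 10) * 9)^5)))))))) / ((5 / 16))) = sqrt(131751427010) / 560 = 648.17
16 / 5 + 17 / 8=213 / 40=5.32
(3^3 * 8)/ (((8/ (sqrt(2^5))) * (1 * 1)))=108 * sqrt(2)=152.74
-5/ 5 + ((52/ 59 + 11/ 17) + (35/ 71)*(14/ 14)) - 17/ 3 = -992416/ 213639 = -4.65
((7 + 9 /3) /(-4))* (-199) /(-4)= -995 /8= -124.38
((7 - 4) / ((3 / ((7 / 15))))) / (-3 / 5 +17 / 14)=98 / 129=0.76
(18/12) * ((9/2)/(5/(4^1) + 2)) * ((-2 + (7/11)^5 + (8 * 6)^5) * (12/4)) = 3323951117150913/2093663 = 1587624711.88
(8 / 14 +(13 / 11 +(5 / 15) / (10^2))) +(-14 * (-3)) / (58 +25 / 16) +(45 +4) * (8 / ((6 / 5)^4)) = 113827869437 / 594386100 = 191.50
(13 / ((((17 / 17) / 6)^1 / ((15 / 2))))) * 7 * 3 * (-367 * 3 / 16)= -13525785 / 16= -845361.56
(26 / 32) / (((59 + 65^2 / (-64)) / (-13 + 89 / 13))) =320 / 449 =0.71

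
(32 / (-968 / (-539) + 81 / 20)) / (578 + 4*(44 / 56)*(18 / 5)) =548800 / 59083177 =0.01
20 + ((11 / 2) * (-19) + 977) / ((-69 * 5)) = 2411 / 138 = 17.47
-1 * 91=-91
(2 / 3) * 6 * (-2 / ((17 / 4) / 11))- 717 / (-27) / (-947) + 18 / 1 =-396121 / 144891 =-2.73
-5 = -5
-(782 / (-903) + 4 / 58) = 20872 / 26187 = 0.80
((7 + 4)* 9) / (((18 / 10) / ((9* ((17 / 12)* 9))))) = 25245 / 4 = 6311.25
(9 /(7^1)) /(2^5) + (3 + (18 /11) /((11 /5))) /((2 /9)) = 457713 /27104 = 16.89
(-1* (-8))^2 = 64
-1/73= -0.01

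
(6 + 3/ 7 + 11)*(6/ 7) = 732/ 49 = 14.94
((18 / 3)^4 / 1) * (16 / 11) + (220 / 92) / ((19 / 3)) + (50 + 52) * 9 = 13476273 / 4807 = 2803.47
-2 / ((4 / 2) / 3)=-3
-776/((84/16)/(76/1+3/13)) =-3076064/273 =-11267.63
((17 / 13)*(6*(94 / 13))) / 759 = 3196 / 42757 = 0.07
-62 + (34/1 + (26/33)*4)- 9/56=-46217/1848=-25.01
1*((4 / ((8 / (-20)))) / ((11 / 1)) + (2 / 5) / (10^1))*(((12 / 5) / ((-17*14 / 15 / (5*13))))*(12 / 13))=51624 / 6545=7.89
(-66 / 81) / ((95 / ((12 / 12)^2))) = -22 / 2565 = -0.01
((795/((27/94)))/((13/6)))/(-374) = -24910/7293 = -3.42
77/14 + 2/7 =81/14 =5.79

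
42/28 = 3/2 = 1.50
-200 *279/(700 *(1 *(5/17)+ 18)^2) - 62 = -42138176/677047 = -62.24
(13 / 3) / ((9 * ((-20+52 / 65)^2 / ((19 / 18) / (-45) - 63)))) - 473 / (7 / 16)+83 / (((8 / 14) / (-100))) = -4403694203807 / 282175488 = -15606.23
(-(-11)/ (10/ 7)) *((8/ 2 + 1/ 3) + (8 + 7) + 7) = 6083/ 30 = 202.77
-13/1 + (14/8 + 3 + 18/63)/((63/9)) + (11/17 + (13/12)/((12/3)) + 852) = 33612041/39984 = 840.64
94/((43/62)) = 5828/43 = 135.53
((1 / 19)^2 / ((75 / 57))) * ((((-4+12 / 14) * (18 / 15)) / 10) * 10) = -132 / 16625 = -0.01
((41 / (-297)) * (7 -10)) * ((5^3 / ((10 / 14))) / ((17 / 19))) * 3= 243.00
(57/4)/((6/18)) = 42.75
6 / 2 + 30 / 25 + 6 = 51 / 5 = 10.20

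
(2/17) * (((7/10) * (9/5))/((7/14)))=126/425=0.30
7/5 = 1.40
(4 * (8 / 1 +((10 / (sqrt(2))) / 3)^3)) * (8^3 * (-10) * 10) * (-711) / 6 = 194150400 +2022400000 * sqrt(2) / 9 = 511939900.95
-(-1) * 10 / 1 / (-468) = -5 / 234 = -0.02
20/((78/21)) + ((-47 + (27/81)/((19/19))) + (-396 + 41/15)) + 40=-394.55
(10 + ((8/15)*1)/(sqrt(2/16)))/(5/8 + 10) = 128*sqrt(2)/1275 + 16/17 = 1.08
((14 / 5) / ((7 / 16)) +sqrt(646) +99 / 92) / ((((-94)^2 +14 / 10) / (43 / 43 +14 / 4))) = 10317 / 2710136 +15 * sqrt(646) / 29458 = 0.02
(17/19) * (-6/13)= -102/247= -0.41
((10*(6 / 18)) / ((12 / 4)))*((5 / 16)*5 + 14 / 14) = 205 / 72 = 2.85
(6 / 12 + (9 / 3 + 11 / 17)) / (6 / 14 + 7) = 987 / 1768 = 0.56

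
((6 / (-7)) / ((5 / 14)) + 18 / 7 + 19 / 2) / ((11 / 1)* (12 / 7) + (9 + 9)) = 677 / 2580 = 0.26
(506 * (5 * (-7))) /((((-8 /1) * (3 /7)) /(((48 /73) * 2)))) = 495880 /73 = 6792.88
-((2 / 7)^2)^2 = -0.01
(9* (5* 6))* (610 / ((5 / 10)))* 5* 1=1647000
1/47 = 0.02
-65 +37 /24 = -1523 /24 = -63.46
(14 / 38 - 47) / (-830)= 443 / 7885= 0.06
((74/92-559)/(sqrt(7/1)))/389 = -25677 * sqrt(7)/125258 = -0.54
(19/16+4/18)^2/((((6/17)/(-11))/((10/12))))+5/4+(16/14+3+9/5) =-1160634157/26127360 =-44.42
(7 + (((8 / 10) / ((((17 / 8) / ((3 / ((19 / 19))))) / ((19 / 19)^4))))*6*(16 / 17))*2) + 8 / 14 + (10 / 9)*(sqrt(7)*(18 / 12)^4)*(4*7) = 437.03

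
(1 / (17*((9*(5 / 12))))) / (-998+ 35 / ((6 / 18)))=-4 / 227715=-0.00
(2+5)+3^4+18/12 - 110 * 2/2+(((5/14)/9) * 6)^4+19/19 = -7583509/388962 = -19.50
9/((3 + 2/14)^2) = 441/484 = 0.91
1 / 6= 0.17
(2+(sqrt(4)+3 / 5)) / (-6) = -23 / 30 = -0.77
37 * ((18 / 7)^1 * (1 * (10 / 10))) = 666 / 7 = 95.14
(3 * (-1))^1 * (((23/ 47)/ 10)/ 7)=-69/ 3290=-0.02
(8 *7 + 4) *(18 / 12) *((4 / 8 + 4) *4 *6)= 9720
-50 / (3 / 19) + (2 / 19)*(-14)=-18134 / 57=-318.14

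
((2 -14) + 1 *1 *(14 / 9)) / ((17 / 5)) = -470 / 153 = -3.07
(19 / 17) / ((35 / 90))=342 / 119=2.87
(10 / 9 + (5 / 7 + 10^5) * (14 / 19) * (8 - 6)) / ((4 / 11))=138602035 / 342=405269.11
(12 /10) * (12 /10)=36 /25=1.44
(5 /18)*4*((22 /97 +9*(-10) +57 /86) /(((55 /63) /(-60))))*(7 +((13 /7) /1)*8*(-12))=-4861567860 /4171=-1165564.10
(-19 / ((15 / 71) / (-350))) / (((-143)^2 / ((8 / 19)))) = 39760 / 61347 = 0.65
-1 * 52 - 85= -137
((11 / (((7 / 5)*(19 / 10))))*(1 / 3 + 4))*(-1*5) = -35750 / 399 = -89.60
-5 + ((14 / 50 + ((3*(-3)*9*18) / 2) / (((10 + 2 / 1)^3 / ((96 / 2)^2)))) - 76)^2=686070124 / 625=1097712.20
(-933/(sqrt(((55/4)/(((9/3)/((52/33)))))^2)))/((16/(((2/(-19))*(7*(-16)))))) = -95.19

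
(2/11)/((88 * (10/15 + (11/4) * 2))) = 0.00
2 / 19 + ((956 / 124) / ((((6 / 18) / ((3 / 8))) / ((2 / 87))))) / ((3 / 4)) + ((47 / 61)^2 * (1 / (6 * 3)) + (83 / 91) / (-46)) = 460063612628 / 1197249599637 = 0.38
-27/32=-0.84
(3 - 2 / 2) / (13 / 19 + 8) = 38 / 165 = 0.23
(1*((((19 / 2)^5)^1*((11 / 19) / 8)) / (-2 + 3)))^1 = 1433531 / 256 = 5599.73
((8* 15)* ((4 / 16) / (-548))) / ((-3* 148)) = 5 / 40552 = 0.00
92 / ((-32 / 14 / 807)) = -129927 / 4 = -32481.75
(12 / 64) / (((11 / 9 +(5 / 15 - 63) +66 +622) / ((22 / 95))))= 0.00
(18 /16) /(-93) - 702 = -174099 /248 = -702.01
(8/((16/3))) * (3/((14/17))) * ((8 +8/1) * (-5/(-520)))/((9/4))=34/91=0.37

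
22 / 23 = 0.96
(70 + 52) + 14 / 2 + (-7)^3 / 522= 66995 / 522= 128.34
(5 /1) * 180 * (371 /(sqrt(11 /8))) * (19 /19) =667800 * sqrt(22) /11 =284750.88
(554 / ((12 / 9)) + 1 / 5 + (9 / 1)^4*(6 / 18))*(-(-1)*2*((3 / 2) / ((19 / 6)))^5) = 124.14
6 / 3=2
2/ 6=1/ 3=0.33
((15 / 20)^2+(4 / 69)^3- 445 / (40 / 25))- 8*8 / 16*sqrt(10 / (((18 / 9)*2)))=-1458907445 / 5256144- 2*sqrt(10)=-283.89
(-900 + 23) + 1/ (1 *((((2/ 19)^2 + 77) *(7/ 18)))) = -18962649/ 21623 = -876.97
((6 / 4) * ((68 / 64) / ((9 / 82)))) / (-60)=-697 / 2880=-0.24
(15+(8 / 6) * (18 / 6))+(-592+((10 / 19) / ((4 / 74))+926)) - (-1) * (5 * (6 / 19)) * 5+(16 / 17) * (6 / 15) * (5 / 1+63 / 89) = 372.78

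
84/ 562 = 42/ 281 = 0.15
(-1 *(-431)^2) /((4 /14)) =-1300327 /2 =-650163.50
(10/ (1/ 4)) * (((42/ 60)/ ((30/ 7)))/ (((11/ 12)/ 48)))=18816/ 55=342.11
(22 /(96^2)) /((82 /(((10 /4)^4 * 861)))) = 0.98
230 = 230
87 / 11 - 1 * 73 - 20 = -936 / 11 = -85.09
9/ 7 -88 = -86.71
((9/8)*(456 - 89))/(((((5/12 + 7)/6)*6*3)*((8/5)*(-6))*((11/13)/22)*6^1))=-8.38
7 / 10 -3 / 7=19 / 70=0.27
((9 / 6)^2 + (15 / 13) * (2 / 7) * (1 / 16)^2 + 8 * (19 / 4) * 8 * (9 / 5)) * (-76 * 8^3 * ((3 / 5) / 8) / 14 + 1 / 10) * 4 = -93344125431 / 203840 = -457928.40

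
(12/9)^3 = 64/27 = 2.37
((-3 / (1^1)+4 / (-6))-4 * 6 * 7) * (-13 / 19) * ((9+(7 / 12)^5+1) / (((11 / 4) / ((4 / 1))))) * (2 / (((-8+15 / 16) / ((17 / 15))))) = -57024205901 / 103300758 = -552.02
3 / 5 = 0.60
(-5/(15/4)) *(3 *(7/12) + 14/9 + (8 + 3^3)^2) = -1637.74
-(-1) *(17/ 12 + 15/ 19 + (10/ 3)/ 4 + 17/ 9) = 3371/ 684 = 4.93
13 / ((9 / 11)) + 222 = 2141 / 9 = 237.89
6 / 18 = 1 / 3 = 0.33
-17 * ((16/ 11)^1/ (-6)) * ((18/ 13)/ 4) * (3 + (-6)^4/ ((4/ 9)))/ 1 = 595476/ 143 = 4164.17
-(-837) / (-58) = -837 / 58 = -14.43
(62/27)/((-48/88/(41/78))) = -13981/6318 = -2.21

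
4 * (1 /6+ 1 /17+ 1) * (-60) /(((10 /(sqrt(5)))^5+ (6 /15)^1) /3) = 37500 /339999983 - 75000000 * sqrt(5) /339999983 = -0.49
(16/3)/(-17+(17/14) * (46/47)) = -2632/7803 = -0.34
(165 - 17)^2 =21904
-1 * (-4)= 4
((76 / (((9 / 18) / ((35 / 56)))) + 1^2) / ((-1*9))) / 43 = -32 / 129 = -0.25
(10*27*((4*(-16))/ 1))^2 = 298598400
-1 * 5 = -5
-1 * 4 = -4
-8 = -8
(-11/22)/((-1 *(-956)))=-1/1912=-0.00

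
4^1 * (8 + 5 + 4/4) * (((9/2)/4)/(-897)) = -21/299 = -0.07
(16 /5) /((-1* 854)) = -8 /2135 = -0.00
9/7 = 1.29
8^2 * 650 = 41600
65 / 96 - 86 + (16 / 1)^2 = 16385 / 96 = 170.68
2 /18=1 /9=0.11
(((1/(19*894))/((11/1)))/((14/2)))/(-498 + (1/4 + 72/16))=-2/1290265053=-0.00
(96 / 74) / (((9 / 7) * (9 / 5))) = 560 / 999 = 0.56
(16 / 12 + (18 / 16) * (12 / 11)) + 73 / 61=15127 / 4026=3.76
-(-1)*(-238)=-238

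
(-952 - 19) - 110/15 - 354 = -3997/3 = -1332.33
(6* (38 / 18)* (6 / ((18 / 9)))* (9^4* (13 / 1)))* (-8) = -25929072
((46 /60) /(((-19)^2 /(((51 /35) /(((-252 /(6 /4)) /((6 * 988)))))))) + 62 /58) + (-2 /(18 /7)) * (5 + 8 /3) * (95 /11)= -20262679279 /400935150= -50.54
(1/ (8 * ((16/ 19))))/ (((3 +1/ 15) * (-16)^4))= 285/ 385875968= 0.00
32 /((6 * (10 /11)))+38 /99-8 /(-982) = 1521134 /243045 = 6.26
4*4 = 16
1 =1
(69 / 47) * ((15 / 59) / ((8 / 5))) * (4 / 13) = 0.07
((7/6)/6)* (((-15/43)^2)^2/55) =7875/150427244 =0.00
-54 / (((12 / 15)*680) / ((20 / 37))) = -135 / 2516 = -0.05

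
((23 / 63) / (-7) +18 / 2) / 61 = 3946 / 26901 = 0.15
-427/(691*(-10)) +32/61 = 247167/421510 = 0.59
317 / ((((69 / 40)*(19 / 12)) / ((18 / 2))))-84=419772 / 437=960.58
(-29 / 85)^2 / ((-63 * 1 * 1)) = -841 / 455175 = -0.00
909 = 909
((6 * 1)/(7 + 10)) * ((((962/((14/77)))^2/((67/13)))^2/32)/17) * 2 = 38284375772.84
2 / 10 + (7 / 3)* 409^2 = 5854838 / 15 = 390322.53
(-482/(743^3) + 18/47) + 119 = 2301477353023/19278103129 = 119.38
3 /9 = 0.33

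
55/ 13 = 4.23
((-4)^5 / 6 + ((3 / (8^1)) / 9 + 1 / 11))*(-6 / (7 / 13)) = 585273 / 308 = 1900.24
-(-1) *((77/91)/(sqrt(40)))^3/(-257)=-1331 *sqrt(10)/451703200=-0.00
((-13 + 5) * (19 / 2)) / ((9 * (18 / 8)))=-304 / 81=-3.75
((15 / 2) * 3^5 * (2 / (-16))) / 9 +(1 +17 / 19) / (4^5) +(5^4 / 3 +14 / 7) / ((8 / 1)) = 14315 / 14592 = 0.98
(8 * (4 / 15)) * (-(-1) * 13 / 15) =416 / 225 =1.85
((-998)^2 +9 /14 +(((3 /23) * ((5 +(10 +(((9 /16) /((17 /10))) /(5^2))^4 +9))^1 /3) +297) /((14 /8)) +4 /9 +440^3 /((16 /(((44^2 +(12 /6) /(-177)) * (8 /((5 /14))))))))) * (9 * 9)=9495751116173531157872315019 /507754226560000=18701471340783.50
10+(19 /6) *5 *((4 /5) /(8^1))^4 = 10.00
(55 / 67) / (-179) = -55 / 11993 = -0.00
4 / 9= 0.44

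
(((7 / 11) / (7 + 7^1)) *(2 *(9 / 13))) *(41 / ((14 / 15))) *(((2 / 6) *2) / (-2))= -0.92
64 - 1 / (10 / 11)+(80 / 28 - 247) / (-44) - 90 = -33189 / 1540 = -21.55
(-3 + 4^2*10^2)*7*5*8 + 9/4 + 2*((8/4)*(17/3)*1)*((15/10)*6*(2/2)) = 1789465/4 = 447366.25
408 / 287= 1.42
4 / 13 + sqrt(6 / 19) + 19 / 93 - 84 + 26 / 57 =-635775 / 7657 + sqrt(114) / 19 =-82.47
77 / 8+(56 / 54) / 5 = 10619 / 1080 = 9.83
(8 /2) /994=2 /497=0.00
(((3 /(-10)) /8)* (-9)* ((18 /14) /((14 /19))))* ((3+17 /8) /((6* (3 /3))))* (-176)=-694089 /7840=-88.53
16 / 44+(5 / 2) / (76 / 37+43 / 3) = 20657 / 40018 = 0.52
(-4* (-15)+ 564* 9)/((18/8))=6848/3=2282.67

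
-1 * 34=-34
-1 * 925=-925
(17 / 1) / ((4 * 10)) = 17 / 40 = 0.42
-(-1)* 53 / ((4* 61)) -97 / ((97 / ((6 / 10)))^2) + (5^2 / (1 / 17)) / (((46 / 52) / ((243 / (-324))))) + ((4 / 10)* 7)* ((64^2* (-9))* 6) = -8433223296503 / 13609100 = -619675.31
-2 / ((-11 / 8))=16 / 11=1.45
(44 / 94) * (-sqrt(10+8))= -66 * sqrt(2) / 47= -1.99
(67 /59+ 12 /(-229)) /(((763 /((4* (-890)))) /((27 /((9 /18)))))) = -272.91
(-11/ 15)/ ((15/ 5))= -11/ 45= -0.24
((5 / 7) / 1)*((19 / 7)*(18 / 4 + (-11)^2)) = 23845 / 98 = 243.32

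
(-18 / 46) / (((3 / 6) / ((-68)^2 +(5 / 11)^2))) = -10071522 / 2783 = -3618.94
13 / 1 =13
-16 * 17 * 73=-19856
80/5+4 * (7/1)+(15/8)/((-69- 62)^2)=6040687/137288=44.00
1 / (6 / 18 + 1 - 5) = -3 / 11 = -0.27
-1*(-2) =2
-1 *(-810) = 810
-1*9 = -9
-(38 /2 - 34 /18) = -154 /9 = -17.11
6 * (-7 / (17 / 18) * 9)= -6804 / 17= -400.24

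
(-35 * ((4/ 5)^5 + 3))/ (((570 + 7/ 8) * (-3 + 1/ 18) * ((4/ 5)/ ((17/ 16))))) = 11137329/ 121025500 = 0.09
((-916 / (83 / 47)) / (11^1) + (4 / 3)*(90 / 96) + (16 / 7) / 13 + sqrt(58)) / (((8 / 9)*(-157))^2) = -1230963561 / 524265693952 + 81*sqrt(58) / 1577536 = -0.00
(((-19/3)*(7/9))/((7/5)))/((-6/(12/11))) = 190/297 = 0.64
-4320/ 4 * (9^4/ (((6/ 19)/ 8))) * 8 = -1436071680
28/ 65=0.43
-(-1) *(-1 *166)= -166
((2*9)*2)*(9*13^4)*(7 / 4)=16194087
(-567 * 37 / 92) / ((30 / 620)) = -216783 / 46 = -4712.67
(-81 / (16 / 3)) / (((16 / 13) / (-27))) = 85293 / 256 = 333.18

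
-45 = -45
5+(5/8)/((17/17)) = 45/8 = 5.62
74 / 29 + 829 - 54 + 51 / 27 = 203434 / 261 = 779.44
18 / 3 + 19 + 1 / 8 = 201 / 8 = 25.12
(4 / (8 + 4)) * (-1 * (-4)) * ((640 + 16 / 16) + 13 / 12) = 7705 / 9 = 856.11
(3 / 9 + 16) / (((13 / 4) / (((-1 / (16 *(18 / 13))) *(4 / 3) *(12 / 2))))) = -49 / 27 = -1.81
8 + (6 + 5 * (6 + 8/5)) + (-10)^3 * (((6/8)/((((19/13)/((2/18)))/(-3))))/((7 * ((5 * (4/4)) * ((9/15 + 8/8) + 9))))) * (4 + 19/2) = 410423/7049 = 58.22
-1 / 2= -0.50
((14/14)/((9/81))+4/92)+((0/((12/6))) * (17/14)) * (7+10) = 208/23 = 9.04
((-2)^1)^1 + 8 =6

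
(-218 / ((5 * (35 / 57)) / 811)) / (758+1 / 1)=-3359162 / 44275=-75.87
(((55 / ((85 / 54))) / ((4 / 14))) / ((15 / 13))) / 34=9009 / 2890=3.12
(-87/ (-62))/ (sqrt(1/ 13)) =5.06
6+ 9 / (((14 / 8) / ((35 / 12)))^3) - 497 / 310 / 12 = 58941 / 1240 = 47.53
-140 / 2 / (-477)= 70 / 477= 0.15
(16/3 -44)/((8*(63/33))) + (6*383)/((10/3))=432727/630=686.87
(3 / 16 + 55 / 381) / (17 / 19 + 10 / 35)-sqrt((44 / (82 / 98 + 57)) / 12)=269059 / 957072-7*sqrt(93522) / 8502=0.03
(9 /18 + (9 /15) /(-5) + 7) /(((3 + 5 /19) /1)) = 7011 /3100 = 2.26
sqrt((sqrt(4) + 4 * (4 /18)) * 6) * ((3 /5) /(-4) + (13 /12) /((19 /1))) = -53 * sqrt(39) /855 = -0.39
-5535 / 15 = -369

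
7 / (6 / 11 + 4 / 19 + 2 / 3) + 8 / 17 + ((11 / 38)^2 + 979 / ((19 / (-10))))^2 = 2098040693670467 / 7904750576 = 265415.17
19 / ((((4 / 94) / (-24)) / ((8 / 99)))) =-28576 / 33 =-865.94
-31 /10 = -3.10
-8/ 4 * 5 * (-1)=10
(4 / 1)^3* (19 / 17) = 71.53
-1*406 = -406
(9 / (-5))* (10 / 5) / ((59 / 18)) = -324 / 295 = -1.10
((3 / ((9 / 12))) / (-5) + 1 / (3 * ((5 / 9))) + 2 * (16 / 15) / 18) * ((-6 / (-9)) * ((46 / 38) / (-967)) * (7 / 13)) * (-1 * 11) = -38962 / 96733845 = -0.00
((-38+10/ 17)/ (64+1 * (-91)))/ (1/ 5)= 1060/ 153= 6.93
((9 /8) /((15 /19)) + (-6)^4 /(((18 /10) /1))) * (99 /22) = 3246.41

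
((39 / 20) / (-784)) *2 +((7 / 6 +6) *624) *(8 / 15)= 56096651 / 23520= 2385.06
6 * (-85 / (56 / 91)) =-3315 / 4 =-828.75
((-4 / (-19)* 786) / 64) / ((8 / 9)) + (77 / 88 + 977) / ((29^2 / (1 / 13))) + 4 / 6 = 146166407 / 39883584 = 3.66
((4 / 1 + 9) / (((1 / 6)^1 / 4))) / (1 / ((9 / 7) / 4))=702 / 7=100.29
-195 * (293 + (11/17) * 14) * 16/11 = -85674.87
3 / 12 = 1 / 4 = 0.25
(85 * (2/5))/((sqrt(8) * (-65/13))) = -17 * sqrt(2)/10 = -2.40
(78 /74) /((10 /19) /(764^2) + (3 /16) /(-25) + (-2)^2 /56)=25230259600 /1530241449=16.49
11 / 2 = 5.50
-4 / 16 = -1 / 4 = -0.25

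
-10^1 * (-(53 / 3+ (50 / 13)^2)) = 164570 / 507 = 324.60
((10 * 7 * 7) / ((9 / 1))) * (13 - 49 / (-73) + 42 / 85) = 8613808 / 11169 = 771.22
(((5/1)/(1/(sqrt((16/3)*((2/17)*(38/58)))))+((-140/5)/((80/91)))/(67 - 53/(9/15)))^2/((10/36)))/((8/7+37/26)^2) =47474973*sqrt(56202)/2150357540+752863914203037/110098306048000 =12.07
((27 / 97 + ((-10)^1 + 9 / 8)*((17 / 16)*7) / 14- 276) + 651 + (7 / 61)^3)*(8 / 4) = 2088649773549 / 2818196096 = 741.13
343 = 343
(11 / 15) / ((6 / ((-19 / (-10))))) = 209 / 900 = 0.23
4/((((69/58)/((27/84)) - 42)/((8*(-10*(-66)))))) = -459360/833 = -551.45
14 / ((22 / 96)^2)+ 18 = 34434 / 121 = 284.58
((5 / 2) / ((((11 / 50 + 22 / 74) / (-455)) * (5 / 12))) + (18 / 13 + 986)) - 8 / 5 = -88987256 / 20735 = -4291.64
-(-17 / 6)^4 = -83521 / 1296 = -64.45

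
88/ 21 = 4.19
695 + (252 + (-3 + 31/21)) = 19855/21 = 945.48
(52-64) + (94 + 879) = 961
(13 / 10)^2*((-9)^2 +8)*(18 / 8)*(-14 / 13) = -72891 / 200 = -364.46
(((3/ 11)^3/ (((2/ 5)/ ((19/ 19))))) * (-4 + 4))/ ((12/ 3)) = 0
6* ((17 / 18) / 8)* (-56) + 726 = 2059 / 3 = 686.33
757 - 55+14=716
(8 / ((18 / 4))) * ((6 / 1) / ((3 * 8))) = 4 / 9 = 0.44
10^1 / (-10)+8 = 7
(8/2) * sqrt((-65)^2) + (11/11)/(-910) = 236599/910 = 260.00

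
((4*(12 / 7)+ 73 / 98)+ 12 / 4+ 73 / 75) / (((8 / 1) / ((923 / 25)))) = 78527917 / 1470000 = 53.42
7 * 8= 56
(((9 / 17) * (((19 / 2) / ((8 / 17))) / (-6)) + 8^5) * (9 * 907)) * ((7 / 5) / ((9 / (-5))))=-6657047131 / 32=-208032722.84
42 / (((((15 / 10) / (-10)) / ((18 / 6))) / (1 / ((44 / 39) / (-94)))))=769860 / 11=69987.27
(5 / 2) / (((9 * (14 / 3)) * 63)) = 5 / 5292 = 0.00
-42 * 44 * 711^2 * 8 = -7473622464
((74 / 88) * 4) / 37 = 1 / 11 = 0.09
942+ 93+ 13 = 1048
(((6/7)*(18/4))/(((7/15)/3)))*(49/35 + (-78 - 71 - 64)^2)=55125036/49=1125000.73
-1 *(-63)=63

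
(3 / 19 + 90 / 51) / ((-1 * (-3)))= 207 / 323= 0.64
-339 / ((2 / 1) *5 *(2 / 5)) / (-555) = 113 / 740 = 0.15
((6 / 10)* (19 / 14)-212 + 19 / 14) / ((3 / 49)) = -17136 / 5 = -3427.20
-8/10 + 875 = 4371/5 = 874.20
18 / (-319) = -18 / 319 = -0.06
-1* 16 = -16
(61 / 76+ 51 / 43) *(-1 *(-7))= 45493 / 3268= 13.92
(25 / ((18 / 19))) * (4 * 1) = 105.56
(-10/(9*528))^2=25/5645376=0.00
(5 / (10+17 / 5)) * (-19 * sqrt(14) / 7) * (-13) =6175 * sqrt(14) / 469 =49.26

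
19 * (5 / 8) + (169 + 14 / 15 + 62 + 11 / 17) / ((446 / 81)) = 8205989 / 151640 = 54.11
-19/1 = -19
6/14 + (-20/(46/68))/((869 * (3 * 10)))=179407/419727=0.43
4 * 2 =8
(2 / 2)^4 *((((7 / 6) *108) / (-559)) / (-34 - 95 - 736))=126 / 483535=0.00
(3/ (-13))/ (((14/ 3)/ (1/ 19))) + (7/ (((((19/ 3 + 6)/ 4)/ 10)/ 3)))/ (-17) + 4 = -19493/ 2175082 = -0.01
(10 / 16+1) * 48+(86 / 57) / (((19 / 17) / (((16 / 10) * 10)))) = 107866 / 1083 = 99.60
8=8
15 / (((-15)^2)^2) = 1 / 3375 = 0.00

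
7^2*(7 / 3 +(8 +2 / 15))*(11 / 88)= 7693 / 120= 64.11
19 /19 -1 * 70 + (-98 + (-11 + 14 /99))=-17608 /99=-177.86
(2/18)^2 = 1/81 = 0.01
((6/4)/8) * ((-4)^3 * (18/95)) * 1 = -216/95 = -2.27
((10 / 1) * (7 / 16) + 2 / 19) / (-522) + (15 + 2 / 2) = 422941 / 26448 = 15.99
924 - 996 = -72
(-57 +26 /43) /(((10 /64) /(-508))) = 7884160 /43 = 183352.56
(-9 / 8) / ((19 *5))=-9 / 760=-0.01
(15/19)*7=105/19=5.53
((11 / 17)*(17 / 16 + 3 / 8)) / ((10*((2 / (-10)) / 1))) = -253 / 544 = -0.47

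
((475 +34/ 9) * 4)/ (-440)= -4309/ 990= -4.35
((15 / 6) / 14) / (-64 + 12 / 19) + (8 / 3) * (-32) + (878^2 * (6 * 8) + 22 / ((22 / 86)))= 3742278029891 / 101136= 37002432.66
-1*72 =-72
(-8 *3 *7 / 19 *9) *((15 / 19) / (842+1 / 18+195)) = -408240 / 6738787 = -0.06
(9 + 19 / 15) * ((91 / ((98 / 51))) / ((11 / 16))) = 707.20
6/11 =0.55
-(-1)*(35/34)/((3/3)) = 35/34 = 1.03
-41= -41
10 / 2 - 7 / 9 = 38 / 9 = 4.22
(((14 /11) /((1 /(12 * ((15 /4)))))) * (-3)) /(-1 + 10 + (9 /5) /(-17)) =-425 /22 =-19.32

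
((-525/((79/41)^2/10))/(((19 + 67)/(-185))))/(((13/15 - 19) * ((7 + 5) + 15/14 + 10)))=-85715240625/11788649864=-7.27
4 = 4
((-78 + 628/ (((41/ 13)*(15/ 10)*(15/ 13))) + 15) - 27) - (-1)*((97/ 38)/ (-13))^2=11295239309/ 450246420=25.09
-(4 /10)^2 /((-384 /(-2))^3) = -1 /44236800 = -0.00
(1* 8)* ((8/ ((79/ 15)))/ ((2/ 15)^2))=54000/ 79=683.54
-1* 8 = -8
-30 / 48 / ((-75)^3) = 1 / 675000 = 0.00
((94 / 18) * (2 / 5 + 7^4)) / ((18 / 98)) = 27652121 / 405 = 68276.84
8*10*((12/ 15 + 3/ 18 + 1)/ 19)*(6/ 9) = 944/ 171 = 5.52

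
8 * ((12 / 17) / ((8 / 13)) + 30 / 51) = 236 / 17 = 13.88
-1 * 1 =-1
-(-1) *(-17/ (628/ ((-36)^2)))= -5508/ 157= -35.08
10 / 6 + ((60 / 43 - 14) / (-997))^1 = 215981 / 128613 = 1.68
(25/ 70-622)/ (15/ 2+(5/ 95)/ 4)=-330714/ 3997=-82.74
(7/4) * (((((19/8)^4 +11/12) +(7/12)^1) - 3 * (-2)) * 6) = 3381861/8192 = 412.82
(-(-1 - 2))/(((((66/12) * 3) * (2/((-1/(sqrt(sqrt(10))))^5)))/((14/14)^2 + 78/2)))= -2 * 10^(3/4)/55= -0.20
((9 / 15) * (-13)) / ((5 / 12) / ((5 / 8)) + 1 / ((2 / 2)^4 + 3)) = -468 / 55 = -8.51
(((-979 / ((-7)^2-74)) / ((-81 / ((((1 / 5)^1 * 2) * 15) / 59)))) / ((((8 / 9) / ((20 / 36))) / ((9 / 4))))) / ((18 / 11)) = -10769 / 254880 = -0.04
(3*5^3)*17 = 6375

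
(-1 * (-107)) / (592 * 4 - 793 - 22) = 107 / 1553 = 0.07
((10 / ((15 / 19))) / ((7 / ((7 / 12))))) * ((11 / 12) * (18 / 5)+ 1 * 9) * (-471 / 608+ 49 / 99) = -690317 / 190080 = -3.63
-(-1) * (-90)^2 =8100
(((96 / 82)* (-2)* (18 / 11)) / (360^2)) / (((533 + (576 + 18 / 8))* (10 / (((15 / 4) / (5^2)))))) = -1 / 2505868750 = -0.00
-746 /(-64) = 373 /32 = 11.66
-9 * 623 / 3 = -1869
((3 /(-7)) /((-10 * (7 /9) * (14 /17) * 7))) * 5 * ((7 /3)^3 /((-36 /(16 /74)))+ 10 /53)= 227596 /42375249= 0.01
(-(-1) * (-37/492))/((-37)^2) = -1/18204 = -0.00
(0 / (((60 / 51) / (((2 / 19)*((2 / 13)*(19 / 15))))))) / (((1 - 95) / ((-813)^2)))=0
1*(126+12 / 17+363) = 8325 / 17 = 489.71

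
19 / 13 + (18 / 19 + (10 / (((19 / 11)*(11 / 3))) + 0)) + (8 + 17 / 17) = 3208 / 247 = 12.99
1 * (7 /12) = 7 /12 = 0.58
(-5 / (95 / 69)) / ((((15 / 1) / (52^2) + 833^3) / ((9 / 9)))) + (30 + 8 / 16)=1811444895991865 / 59391635946394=30.50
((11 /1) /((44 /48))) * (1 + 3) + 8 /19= 920 /19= 48.42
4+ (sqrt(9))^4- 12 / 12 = 84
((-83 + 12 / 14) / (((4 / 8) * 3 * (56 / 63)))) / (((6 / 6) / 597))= -1029825 / 28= -36779.46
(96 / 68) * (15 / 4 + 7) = 258 / 17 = 15.18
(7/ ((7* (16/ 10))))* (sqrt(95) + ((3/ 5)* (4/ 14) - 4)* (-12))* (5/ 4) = 25* sqrt(95)/ 32 + 1005/ 28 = 43.51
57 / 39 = 19 / 13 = 1.46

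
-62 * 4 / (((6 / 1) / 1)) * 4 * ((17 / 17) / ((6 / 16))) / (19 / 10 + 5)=-39680 / 621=-63.90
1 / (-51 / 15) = -5 / 17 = -0.29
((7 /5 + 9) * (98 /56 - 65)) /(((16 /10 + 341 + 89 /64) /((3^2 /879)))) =-57408 /2932051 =-0.02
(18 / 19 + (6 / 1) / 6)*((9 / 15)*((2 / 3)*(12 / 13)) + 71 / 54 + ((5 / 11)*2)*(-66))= -7573493 / 66690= -113.56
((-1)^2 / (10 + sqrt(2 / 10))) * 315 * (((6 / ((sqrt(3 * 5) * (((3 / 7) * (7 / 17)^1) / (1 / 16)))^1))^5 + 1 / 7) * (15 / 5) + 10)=-3285 * sqrt(5) / 499 -9938999 * sqrt(3) / 81756160 + 9938999 * sqrt(15) / 8175616 + 164250 / 499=318.94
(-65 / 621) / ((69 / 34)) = -0.05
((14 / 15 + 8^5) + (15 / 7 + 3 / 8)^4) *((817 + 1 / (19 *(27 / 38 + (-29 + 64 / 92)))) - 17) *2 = 952849170365864567 / 18151418880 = 52494473.11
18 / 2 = 9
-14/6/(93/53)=-371/279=-1.33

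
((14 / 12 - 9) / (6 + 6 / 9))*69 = -3243 / 40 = -81.08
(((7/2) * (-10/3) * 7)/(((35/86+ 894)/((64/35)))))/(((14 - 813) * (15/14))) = 539392/2765622645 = 0.00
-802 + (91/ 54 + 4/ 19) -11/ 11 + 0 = -821933/ 1026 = -801.10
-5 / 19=-0.26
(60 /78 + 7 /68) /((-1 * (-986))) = 771 /871624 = 0.00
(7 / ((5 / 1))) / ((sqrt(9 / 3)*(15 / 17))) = 119*sqrt(3) / 225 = 0.92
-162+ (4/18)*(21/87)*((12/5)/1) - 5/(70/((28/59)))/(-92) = -191103161/1180590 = -161.87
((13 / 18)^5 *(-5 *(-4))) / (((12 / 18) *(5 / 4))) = 371293 / 78732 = 4.72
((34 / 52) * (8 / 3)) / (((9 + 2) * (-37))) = -68 / 15873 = -0.00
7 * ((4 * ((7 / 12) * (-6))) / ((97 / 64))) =-6272 / 97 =-64.66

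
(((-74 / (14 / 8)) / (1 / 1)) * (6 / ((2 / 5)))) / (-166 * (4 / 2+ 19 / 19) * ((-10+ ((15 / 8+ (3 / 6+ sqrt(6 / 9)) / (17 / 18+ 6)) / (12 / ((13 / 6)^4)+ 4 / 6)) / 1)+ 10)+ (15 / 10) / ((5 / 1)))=212590052668116952000 / 267234211132586682299-5243013860842368000 * sqrt(6) / 267234211132586682299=0.75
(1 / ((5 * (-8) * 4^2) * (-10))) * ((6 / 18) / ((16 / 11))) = 11 / 307200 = 0.00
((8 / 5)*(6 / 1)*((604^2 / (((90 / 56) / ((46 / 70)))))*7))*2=20048341.67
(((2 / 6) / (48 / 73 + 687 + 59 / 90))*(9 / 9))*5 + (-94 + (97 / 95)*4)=-38627737364 / 429610615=-89.91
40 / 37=1.08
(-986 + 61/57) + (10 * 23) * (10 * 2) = 206059/57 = 3615.07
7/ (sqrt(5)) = 7 * sqrt(5)/ 5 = 3.13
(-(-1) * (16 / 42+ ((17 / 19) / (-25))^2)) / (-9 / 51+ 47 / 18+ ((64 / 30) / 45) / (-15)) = 1662561342 / 10575962495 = 0.16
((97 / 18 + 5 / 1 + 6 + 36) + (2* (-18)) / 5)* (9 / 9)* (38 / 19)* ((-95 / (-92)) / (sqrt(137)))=77273* sqrt(137) / 113436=7.97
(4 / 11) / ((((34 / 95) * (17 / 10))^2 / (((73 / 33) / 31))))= 65882500 / 939861813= 0.07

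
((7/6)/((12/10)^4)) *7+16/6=51361/7776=6.61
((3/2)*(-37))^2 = 12321/4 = 3080.25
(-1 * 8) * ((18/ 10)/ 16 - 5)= 391/ 10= 39.10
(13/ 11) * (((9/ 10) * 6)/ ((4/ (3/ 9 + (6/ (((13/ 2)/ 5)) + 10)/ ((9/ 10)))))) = 5817/ 220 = 26.44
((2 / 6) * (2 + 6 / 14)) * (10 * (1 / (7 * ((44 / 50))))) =2125 / 1617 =1.31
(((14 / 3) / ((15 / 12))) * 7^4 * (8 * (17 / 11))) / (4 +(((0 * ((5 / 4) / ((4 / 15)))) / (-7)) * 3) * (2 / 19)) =4571504 / 165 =27706.08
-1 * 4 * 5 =-20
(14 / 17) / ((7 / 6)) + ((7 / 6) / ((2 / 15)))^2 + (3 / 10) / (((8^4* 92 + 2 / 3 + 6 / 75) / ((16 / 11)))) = 816739064149 / 10570158544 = 77.27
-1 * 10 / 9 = -1.11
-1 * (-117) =117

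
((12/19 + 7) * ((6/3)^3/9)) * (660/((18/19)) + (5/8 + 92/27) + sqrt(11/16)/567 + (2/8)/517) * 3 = 290 * sqrt(11)/32319 + 11346035545/795663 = 14259.88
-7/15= -0.47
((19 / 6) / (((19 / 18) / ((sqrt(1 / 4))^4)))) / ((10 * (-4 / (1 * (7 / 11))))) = -21 / 7040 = -0.00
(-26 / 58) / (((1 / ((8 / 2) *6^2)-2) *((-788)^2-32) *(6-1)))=117 / 1614953305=0.00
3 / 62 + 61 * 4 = 15131 / 62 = 244.05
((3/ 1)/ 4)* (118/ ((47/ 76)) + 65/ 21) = 191383/ 1316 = 145.43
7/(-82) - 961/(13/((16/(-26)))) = 629233/13858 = 45.41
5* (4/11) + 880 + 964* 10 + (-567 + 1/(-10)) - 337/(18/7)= 4862713/495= 9823.66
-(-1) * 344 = 344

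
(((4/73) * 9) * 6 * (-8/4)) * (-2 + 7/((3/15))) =-14256/73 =-195.29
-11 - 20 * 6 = -131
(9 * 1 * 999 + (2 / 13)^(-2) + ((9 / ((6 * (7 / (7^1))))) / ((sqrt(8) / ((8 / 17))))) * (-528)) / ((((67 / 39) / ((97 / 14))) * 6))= 45563713 / 7504 - 499356 * sqrt(2) / 7973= 5983.35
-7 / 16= -0.44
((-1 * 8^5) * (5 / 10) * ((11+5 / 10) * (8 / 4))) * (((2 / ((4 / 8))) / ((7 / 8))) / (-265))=12058624 / 1855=6500.61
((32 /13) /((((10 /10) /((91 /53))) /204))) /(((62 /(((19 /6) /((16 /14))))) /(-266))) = -16839928 /1643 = -10249.50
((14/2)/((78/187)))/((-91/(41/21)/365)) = -2798455/21294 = -131.42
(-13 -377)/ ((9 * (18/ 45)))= -325/ 3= -108.33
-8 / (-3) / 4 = 2 / 3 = 0.67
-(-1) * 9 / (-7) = -9 / 7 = -1.29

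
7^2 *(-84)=-4116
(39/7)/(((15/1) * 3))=0.12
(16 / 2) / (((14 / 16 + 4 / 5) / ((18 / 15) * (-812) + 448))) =-168448 / 67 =-2514.15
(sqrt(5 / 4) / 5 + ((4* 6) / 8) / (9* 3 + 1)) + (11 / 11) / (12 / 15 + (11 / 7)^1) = sqrt(5) / 10 + 1229 / 2324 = 0.75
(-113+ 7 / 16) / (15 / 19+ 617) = -34219 / 187808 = -0.18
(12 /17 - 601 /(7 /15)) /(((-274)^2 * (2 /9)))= -1378539 /17868088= -0.08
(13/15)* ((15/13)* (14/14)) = 1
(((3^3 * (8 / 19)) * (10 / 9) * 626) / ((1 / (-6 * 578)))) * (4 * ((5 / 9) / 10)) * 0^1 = 0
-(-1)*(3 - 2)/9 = 1/9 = 0.11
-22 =-22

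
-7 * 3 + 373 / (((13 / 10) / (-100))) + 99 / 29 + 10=-10819860 / 377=-28699.89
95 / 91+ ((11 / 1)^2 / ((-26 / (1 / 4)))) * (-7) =6689 / 728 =9.19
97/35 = 2.77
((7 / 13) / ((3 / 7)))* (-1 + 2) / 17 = 49 / 663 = 0.07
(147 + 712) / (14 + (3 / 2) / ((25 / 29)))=42950 / 787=54.57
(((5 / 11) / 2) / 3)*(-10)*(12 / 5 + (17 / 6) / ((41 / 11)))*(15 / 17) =-97175 / 46002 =-2.11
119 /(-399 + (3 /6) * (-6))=-119 /402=-0.30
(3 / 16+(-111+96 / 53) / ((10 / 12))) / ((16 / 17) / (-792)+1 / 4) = -933656031 / 1775500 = -525.86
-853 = -853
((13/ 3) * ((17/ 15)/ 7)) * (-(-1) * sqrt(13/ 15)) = 221 * sqrt(195)/ 4725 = 0.65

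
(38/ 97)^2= 1444/ 9409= 0.15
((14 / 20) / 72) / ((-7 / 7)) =-7 / 720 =-0.01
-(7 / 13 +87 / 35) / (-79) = 1376 / 35945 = 0.04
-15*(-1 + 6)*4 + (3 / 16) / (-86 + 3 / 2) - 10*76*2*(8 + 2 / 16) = -17102803 / 1352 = -12650.00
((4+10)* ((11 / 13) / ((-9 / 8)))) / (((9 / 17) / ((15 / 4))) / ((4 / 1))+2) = -104720 / 20241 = -5.17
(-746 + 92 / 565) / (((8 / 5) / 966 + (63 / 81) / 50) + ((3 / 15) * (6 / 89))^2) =-9673215531084 / 225589019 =-42879.82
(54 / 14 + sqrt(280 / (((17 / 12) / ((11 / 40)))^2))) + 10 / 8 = 33 * sqrt(70) / 85 + 143 / 28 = 8.36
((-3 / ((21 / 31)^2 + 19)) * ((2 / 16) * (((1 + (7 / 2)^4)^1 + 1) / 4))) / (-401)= 7014339 / 3839334400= 0.00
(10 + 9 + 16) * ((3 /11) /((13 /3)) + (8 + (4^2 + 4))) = 140455 /143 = 982.20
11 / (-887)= -11 / 887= -0.01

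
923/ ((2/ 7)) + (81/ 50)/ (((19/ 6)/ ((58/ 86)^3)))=244016848379/ 75531650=3230.66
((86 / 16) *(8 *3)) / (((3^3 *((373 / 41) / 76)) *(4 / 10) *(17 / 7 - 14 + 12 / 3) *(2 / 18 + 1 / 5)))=-837425 / 19769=-42.36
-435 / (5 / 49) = -4263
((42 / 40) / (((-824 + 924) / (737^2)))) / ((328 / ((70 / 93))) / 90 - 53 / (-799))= 191390485671 / 164710640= 1161.98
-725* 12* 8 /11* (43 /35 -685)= 333133440 /77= 4326408.31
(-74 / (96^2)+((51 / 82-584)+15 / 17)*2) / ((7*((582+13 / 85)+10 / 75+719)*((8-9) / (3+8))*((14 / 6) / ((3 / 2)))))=617383334865 / 682641870848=0.90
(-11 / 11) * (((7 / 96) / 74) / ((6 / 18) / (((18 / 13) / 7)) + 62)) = -63 / 4071776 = -0.00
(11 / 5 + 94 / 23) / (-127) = -723 / 14605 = -0.05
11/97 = 0.11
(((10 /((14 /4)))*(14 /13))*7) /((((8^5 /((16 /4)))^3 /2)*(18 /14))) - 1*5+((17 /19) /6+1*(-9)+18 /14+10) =-1371520496533687 /534671888744448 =-2.57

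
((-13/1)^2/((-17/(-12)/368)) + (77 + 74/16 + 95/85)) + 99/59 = 352932879/8024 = 43984.66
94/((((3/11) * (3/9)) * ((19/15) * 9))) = 5170/57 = 90.70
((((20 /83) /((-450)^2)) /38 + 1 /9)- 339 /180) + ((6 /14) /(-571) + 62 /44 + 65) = 64.64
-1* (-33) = 33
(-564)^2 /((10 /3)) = 477144 /5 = 95428.80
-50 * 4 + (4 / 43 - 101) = -12939 / 43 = -300.91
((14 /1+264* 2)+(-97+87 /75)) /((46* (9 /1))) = 1859 /1725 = 1.08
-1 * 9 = -9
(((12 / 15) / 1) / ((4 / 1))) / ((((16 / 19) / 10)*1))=19 / 8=2.38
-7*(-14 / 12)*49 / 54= 2401 / 324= 7.41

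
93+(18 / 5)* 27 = 951 / 5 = 190.20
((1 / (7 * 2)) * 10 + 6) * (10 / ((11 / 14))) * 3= 2820 / 11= 256.36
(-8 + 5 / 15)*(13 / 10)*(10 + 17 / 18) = -58903 / 540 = -109.08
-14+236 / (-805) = -11506 / 805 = -14.29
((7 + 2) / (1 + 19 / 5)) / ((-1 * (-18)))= 5 / 48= 0.10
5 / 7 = 0.71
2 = 2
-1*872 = -872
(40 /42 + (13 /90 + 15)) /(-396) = -10141 /249480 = -0.04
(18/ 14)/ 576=1/ 448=0.00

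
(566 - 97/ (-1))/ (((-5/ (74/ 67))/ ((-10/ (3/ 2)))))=65416/ 67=976.36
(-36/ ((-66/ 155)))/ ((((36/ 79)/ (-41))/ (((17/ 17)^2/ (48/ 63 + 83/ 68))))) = -119486710/ 31141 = -3836.96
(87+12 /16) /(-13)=-27 /4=-6.75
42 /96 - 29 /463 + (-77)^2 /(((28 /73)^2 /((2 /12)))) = 298563229 /44448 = 6717.14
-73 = -73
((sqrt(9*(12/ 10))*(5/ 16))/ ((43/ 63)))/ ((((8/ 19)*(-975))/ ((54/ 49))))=-4617*sqrt(30)/ 6260800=-0.00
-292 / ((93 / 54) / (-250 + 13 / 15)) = 6547224 / 155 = 42240.15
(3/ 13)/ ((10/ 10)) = 3/ 13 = 0.23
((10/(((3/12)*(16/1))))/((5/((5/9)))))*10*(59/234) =1475/2106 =0.70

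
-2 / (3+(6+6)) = -2 / 15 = -0.13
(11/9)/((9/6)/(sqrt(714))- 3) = -10472/25695- 22 * sqrt(714)/77085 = -0.42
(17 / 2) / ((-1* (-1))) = 17 / 2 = 8.50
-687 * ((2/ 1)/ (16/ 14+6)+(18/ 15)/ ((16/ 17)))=-213657/ 200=-1068.28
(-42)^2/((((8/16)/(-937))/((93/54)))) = -5693212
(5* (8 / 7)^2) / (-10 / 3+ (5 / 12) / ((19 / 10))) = -7296 / 3479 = -2.10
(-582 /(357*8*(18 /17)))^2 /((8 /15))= 47045 /677376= 0.07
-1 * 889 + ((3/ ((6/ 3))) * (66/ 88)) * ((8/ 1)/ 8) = -7103/ 8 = -887.88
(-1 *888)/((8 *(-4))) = 111/4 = 27.75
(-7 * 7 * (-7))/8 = 343/8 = 42.88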